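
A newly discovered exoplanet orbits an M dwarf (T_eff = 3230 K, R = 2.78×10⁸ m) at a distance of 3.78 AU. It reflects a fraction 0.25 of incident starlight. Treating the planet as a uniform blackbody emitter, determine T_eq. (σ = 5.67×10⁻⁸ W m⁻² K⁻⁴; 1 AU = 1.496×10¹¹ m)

T_eq ≈ 47.1 K

d = 3.78 AU = 5.65×10¹¹ m.
L = 4πR_⋆²σT_⋆⁴ = 4π(2.78×10⁸)² × 5.67×10⁻⁸ × (3230)⁴ = 5.99×10²⁴ W.
S = L/(4πd²) = 1.49 W m⁻².
Energy balance: absorbed = emitted ⇒ πR²·S(1−A) = 4πR²·σT_eq⁴, so T_eq⁴ = S(1−A)/(4σ).
T_eq = [1.49 × 0.75 / (4 × 5.67×10⁻⁸)]^(1/4) = (4.93×10⁶)^(1/4) = 47.1 K.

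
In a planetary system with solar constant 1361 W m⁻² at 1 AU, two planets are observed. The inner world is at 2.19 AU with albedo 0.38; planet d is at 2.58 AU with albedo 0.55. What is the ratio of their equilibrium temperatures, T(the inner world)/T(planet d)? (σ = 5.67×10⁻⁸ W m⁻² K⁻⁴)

T_eq = [S₀(1−A)/(4σd²)]^(1/4), so T ∝ (1−A)^(1/4) / √d.
T₁ = [1361×0.62/(4×5.67×10⁻⁸×2.19²)]^(1/4) = 166.89 K.
T₂ = [1361×0.45/(4×5.67×10⁻⁸×2.58²)]^(1/4) = 141.92 K.

T₁/T₂ ≈ 1.176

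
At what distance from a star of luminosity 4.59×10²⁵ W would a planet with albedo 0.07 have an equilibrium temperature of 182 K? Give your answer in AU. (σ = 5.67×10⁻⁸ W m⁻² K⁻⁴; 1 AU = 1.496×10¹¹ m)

From T_eq⁴ = L(1−A)/(16πσd²): d = √[L(1−A)/(16πσT_eq⁴)].
d = √[4.59×10²⁵ × 0.93 / (16π × 5.67×10⁻⁸ × (182)⁴)] = 1.17×10¹¹ m = 0.781 AU.

d ≈ 0.781 AU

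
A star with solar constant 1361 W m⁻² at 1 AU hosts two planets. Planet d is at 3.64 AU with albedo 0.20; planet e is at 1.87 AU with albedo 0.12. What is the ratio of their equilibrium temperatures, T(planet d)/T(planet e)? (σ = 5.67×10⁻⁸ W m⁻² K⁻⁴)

T_eq = [S₀(1−A)/(4σd²)]^(1/4), so T ∝ (1−A)^(1/4) / √d.
T₁ = [1361×0.80/(4×5.67×10⁻⁸×3.64²)]^(1/4) = 137.97 K.
T₂ = [1361×0.88/(4×5.67×10⁻⁸×1.87²)]^(1/4) = 197.13 K.

T₁/T₂ ≈ 0.700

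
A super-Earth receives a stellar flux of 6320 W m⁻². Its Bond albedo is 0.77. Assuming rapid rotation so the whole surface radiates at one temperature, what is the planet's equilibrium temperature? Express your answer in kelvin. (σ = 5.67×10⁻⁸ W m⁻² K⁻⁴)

T_eq ≈ 283 K

Energy balance: absorbed = emitted ⇒ πR²·S(1−A) = 4πR²·σT_eq⁴, so T_eq⁴ = S(1−A)/(4σ).
T_eq = [6320 × 0.23 / (4 × 5.67×10⁻⁸)]^(1/4) = (6.41×10⁹)^(1/4) = 283 K.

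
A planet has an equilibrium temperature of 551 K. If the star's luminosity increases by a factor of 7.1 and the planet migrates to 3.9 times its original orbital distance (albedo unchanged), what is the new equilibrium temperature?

T_eq ≈ 455 K

T_eq ∝ L^(1/4) · d^(−1/2).
T′ = 551 × 7.1^(1/4) / 3.9^(1/2) = 455 K.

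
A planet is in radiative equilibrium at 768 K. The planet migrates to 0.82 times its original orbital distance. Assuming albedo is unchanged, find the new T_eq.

T_eq ∝ L^(1/4) · d^(−1/2).
T′ = 768 / 0.82^(1/2) = 848 K.

T_eq ≈ 848 K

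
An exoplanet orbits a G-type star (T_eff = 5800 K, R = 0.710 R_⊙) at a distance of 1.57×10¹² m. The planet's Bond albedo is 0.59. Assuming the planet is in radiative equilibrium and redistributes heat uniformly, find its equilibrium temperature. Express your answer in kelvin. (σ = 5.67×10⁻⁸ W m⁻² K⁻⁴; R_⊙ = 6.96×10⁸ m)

T_eq ≈ 58.2 K

R_⋆ = 0.710 × 6.96×10⁸ = 4.94×10⁸ m.
L = 4πR_⋆²σT_⋆⁴ = 4π(4.94×10⁸)² × 5.67×10⁻⁸ × (5800)⁴ = 1.97×10²⁶ W.
S = L/(4πd²) = 6.36 W m⁻².
Energy balance: absorbed = emitted ⇒ πR²·S(1−A) = 4πR²·σT_eq⁴, so T_eq⁴ = S(1−A)/(4σ).
T_eq = [6.36 × 0.41 / (4 × 5.67×10⁻⁸)]^(1/4) = (1.15×10⁷)^(1/4) = 58.2 K.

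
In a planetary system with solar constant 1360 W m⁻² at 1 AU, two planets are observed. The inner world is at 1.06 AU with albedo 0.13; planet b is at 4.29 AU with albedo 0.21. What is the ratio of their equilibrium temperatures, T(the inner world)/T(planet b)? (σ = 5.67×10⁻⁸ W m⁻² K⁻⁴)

T_eq = [S₀(1−A)/(4σd²)]^(1/4), so T ∝ (1−A)^(1/4) / √d.
T₁ = [1360×0.87/(4×5.67×10⁻⁸×1.06²)]^(1/4) = 261.04 K.
T₂ = [1360×0.79/(4×5.67×10⁻⁸×4.29²)]^(1/4) = 126.66 K.

T₁/T₂ ≈ 2.061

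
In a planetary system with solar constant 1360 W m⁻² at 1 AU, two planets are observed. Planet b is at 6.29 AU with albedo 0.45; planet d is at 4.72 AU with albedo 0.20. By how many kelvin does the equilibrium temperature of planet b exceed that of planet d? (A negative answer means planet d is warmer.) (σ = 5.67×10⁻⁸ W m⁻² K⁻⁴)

ΔT ≈ -25.6 K

T_eq = [S₀(1−A)/(4σd²)]^(1/4), so T ∝ (1−A)^(1/4) / √d.
T₁ = [1360×0.55/(4×5.67×10⁻⁸×6.29²)]^(1/4) = 95.55 K.
T₂ = [1360×0.80/(4×5.67×10⁻⁸×4.72²)]^(1/4) = 121.14 K.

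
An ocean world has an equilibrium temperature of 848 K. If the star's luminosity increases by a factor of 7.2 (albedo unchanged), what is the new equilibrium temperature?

T_eq ≈ 1390 K

T_eq ∝ L^(1/4) · d^(−1/2).
T′ = 848 × 7.2^(1/4) = 1390 K.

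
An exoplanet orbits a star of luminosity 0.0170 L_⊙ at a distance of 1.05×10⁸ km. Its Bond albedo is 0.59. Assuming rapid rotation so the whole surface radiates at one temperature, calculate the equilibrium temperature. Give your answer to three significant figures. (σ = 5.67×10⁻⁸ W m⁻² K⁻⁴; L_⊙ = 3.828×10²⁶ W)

d = 1.05×10⁸ km = 1.05×10¹¹ m.
L = 0.0170 × 3.828×10²⁶ = 6.51×10²⁴ W.
Flux: S = L/(4πd²) = 6.51×10²⁴/(4π×(1.05×10¹¹)²) = 47.0 W m⁻².
Energy balance: absorbed = emitted ⇒ πR²·S(1−A) = 4πR²·σT_eq⁴, so T_eq⁴ = S(1−A)/(4σ).
T_eq = [47.0 × 0.41 / (4 × 5.67×10⁻⁸)]^(1/4) = (8.49×10⁷)^(1/4) = 96.0 K.

T_eq ≈ 96.0 K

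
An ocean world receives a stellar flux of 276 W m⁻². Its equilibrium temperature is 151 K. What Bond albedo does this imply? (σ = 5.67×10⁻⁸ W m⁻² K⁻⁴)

A ≈ 0.57

From T_eq⁴ = S(1−A)/(4σ): 1−A = 4σT_eq⁴/S.
1−A = 4 × 5.67×10⁻⁸ × (151)⁴ / 276 = 0.427.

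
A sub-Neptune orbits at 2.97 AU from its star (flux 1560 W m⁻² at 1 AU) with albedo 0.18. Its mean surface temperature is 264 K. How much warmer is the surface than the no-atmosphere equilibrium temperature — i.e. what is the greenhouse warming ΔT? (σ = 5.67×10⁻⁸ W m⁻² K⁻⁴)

ΔT ≈ 105.0 K

S = 1560/2.97² = 176.9 W m⁻².
T_eq = [S(1−A)/(4σ)]^(1/4) = [176.9×0.82/(4×5.67×10⁻⁸)]^(1/4) = 159.0 K.
ΔT = T_surf − T_eq = 264 − 159.0.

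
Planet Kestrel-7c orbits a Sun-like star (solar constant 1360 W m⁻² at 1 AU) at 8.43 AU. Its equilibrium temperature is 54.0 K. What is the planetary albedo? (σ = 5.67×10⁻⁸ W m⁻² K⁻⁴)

Flux at 8.43 AU: S = 1360/8.43² = 19.1 W m⁻².
From T_eq⁴ = S(1−A)/(4σ): 1−A = 4σT_eq⁴/S.
1−A = 4 × 5.67×10⁻⁸ × (54.0)⁴ / 19.1 = 0.101.

A ≈ 0.90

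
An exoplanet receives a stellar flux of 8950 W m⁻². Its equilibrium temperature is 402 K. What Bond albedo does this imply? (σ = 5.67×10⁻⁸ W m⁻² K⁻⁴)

From T_eq⁴ = S(1−A)/(4σ): 1−A = 4σT_eq⁴/S.
1−A = 4 × 5.67×10⁻⁸ × (402)⁴ / 8950 = 0.662.

A ≈ 0.34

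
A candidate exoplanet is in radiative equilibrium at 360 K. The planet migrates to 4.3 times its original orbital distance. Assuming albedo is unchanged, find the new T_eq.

T_eq ≈ 174 K

T_eq ∝ L^(1/4) · d^(−1/2).
T′ = 360 / 4.3^(1/2) = 174 K.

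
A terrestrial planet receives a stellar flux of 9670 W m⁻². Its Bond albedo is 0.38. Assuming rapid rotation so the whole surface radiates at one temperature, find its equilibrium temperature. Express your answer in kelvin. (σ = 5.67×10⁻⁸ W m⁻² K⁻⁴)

Energy balance: absorbed = emitted ⇒ πR²·S(1−A) = 4πR²·σT_eq⁴, so T_eq⁴ = S(1−A)/(4σ).
T_eq = [9670 × 0.62 / (4 × 5.67×10⁻⁸)]^(1/4) = (2.64×10¹⁰)^(1/4) = 403 K.

T_eq ≈ 403 K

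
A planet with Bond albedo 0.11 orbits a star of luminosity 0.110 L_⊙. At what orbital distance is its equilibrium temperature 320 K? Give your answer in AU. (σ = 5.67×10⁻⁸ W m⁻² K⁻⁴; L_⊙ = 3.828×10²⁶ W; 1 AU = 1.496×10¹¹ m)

d ≈ 0.237 AU

L = 0.110 × 3.828×10²⁶ = 4.21×10²⁵ W.
From T_eq⁴ = L(1−A)/(16πσd²): d = √[L(1−A)/(16πσT_eq⁴)].
d = √[4.21×10²⁵ × 0.89 / (16π × 5.67×10⁻⁸ × (320)⁴)] = 3.54×10¹⁰ m = 0.237 AU.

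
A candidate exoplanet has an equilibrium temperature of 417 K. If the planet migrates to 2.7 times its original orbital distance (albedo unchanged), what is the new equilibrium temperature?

T_eq ∝ L^(1/4) · d^(−1/2).
T′ = 417 / 2.7^(1/2) = 254 K.

T_eq ≈ 254 K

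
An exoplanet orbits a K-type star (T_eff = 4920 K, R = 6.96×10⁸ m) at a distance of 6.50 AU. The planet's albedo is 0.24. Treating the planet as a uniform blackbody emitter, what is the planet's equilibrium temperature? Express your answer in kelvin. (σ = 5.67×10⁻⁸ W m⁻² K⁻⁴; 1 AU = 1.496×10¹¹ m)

T_eq ≈ 86.9 K

d = 6.50 AU = 9.72×10¹¹ m.
L = 4πR_⋆²σT_⋆⁴ = 4π(6.96×10⁸)² × 5.67×10⁻⁸ × (4920)⁴ = 2.02×10²⁶ W.
S = L/(4πd²) = 17.0 W m⁻².
Energy balance: absorbed = emitted ⇒ πR²·S(1−A) = 4πR²·σT_eq⁴, so T_eq⁴ = S(1−A)/(4σ).
T_eq = [17.0 × 0.76 / (4 × 5.67×10⁻⁸)]^(1/4) = (5.70×10⁷)^(1/4) = 86.9 K.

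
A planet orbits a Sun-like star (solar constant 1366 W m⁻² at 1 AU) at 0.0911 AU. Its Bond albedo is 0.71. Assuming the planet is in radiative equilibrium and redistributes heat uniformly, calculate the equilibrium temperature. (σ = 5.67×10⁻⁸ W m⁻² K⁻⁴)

T_eq ≈ 677 K

Flux at 0.0911 AU: S = 1366/0.0911² = 1.65×10⁵ W m⁻².
Energy balance: absorbed = emitted ⇒ πR²·S(1−A) = 4πR²·σT_eq⁴, so T_eq⁴ = S(1−A)/(4σ).
T_eq = [1.65×10⁵ × 0.29 / (4 × 5.67×10⁻⁸)]^(1/4) = (2.10×10¹¹)^(1/4) = 677 K.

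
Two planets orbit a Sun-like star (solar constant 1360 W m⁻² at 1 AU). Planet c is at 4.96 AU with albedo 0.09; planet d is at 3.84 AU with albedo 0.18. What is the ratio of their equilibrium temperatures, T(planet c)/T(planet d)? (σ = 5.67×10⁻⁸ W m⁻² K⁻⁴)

T₁/T₂ ≈ 0.903

T_eq = [S₀(1−A)/(4σd²)]^(1/4), so T ∝ (1−A)^(1/4) / √d.
T₁ = [1360×0.91/(4×5.67×10⁻⁸×4.96²)]^(1/4) = 122.04 K.
T₂ = [1360×0.82/(4×5.67×10⁻⁸×3.84²)]^(1/4) = 135.13 K.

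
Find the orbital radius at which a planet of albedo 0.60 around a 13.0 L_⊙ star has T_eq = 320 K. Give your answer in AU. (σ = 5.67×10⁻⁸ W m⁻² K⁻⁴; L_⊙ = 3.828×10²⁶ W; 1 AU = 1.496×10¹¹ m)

d ≈ 1.73 AU

L = 13.0 × 3.828×10²⁶ = 4.98×10²⁷ W.
From T_eq⁴ = L(1−A)/(16πσd²): d = √[L(1−A)/(16πσT_eq⁴)].
d = √[4.98×10²⁷ × 0.40 / (16π × 5.67×10⁻⁸ × (320)⁴)] = 2.58×10¹¹ m = 1.73 AU.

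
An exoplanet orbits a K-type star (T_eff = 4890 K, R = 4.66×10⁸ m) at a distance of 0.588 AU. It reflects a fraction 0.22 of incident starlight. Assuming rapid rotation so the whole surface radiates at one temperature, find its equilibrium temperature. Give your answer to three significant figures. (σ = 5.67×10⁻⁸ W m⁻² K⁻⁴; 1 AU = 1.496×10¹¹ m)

d = 0.588 AU = 8.80×10¹⁰ m.
L = 4πR_⋆²σT_⋆⁴ = 4π(4.66×10⁸)² × 5.67×10⁻⁸ × (4890)⁴ = 8.85×10²⁵ W.
S = L/(4πd²) = 910 W m⁻².
Energy balance: absorbed = emitted ⇒ πR²·S(1−A) = 4πR²·σT_eq⁴, so T_eq⁴ = S(1−A)/(4σ).
T_eq = [910 × 0.78 / (4 × 5.67×10⁻⁸)]^(1/4) = (3.13×10⁹)^(1/4) = 237 K.

T_eq ≈ 237 K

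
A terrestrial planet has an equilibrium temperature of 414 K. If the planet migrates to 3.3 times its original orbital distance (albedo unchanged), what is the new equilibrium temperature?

T_eq ∝ L^(1/4) · d^(−1/2).
T′ = 414 / 3.3^(1/2) = 228 K.

T_eq ≈ 228 K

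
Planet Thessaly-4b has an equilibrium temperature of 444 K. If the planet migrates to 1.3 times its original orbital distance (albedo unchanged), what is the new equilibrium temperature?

T_eq ∝ L^(1/4) · d^(−1/2).
T′ = 444 / 1.3^(1/2) = 389 K.

T_eq ≈ 389 K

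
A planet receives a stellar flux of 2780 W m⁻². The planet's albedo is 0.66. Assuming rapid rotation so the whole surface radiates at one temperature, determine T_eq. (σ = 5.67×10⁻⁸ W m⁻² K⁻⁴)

T_eq ≈ 254 K

Energy balance: absorbed = emitted ⇒ πR²·S(1−A) = 4πR²·σT_eq⁴, so T_eq⁴ = S(1−A)/(4σ).
T_eq = [2780 × 0.34 / (4 × 5.67×10⁻⁸)]^(1/4) = (4.17×10⁹)^(1/4) = 254 K.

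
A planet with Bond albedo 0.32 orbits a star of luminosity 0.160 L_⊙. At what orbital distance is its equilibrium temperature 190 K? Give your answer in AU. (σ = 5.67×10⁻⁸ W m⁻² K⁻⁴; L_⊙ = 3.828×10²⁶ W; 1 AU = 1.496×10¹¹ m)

L = 0.160 × 3.828×10²⁶ = 6.12×10²⁵ W.
From T_eq⁴ = L(1−A)/(16πσd²): d = √[L(1−A)/(16πσT_eq⁴)].
d = √[6.12×10²⁵ × 0.68 / (16π × 5.67×10⁻⁸ × (190)⁴)] = 1.06×10¹¹ m = 0.708 AU.

d ≈ 0.708 AU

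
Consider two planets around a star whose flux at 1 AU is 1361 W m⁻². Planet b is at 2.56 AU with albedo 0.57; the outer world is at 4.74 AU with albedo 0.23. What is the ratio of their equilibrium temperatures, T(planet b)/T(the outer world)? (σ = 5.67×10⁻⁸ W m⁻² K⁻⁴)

T_eq = [S₀(1−A)/(4σd²)]^(1/4), so T ∝ (1−A)^(1/4) / √d.
T₁ = [1361×0.43/(4×5.67×10⁻⁸×2.56²)]^(1/4) = 140.86 K.
T₂ = [1361×0.77/(4×5.67×10⁻⁸×4.74²)]^(1/4) = 119.75 K.

T₁/T₂ ≈ 1.176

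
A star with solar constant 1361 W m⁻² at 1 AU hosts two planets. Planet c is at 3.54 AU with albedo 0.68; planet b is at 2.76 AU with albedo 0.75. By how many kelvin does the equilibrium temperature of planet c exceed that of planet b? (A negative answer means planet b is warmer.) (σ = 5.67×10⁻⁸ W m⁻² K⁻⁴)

ΔT ≈ -7.2 K

T_eq = [S₀(1−A)/(4σd²)]^(1/4), so T ∝ (1−A)^(1/4) / √d.
T₁ = [1361×0.32/(4×5.67×10⁻⁸×3.54²)]^(1/4) = 111.26 K.
T₂ = [1361×0.25/(4×5.67×10⁻⁸×2.76²)]^(1/4) = 118.46 K.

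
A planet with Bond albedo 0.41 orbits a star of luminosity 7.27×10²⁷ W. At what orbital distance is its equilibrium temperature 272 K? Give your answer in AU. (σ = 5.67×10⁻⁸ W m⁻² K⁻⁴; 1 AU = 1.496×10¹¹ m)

d ≈ 3.51 AU

From T_eq⁴ = L(1−A)/(16πσd²): d = √[L(1−A)/(16πσT_eq⁴)].
d = √[7.27×10²⁷ × 0.59 / (16π × 5.67×10⁻⁸ × (272)⁴)] = 5.24×10¹¹ m = 3.51 AU.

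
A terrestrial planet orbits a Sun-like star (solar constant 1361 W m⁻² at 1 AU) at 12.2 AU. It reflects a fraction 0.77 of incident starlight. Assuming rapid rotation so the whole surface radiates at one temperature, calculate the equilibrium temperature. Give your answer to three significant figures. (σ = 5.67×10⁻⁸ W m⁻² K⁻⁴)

T_eq ≈ 55.2 K

Flux at 12.2 AU: S = 1361/12.2² = 9.14 W m⁻².
Energy balance: absorbed = emitted ⇒ πR²·S(1−A) = 4πR²·σT_eq⁴, so T_eq⁴ = S(1−A)/(4σ).
T_eq = [9.14 × 0.23 / (4 × 5.67×10⁻⁸)]^(1/4) = (9.27×10⁶)^(1/4) = 55.2 K.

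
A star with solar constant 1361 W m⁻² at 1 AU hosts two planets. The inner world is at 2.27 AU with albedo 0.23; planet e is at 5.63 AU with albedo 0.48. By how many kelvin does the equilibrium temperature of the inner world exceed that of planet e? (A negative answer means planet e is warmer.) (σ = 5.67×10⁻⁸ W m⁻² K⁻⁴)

ΔT ≈ 73.4 K

T_eq = [S₀(1−A)/(4σd²)]^(1/4), so T ∝ (1−A)^(1/4) / √d.
T₁ = [1361×0.77/(4×5.67×10⁻⁸×2.27²)]^(1/4) = 173.05 K.
T₂ = [1361×0.52/(4×5.67×10⁻⁸×5.63²)]^(1/4) = 99.61 K.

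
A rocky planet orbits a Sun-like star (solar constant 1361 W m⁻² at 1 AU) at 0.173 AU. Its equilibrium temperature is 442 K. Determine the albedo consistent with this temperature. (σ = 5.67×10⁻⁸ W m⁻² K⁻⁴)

Flux at 0.173 AU: S = 1361/0.173² = 4.55×10⁴ W m⁻².
From T_eq⁴ = S(1−A)/(4σ): 1−A = 4σT_eq⁴/S.
1−A = 4 × 5.67×10⁻⁸ × (442)⁴ / 4.55×10⁴ = 0.190.

A ≈ 0.81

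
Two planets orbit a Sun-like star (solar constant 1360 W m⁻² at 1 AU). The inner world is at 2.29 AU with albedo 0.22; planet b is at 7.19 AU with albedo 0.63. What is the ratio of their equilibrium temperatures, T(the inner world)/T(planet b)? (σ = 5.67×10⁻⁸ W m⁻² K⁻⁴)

T₁/T₂ ≈ 2.135

T_eq = [S₀(1−A)/(4σd²)]^(1/4), so T ∝ (1−A)^(1/4) / √d.
T₁ = [1360×0.78/(4×5.67×10⁻⁸×2.29²)]^(1/4) = 172.81 K.
T₂ = [1360×0.37/(4×5.67×10⁻⁸×7.19²)]^(1/4) = 80.94 K.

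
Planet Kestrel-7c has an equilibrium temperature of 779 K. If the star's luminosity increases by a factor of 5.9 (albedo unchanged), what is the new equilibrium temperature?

T_eq ∝ L^(1/4) · d^(−1/2).
T′ = 779 × 5.9^(1/4) = 1210 K.

T_eq ≈ 1210 K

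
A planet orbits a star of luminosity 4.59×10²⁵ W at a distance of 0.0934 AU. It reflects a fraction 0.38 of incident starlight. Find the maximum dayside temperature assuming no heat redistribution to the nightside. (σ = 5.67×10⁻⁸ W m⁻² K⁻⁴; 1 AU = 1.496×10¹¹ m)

d = 0.0934 AU = 1.40×10¹⁰ m.
Flux: S = L/(4πd²) = 4.59×10²⁵/(4π×(1.40×10¹⁰)²) = 1.87×10⁴ W m⁻².
With no redistribution each surface element balances locally: S(1−A) = σT⁴.
T = [1.87×10⁴ × 0.62 / 5.67×10⁻⁸]^(1/4) = (2.05×10¹¹)^(1/4) = 673 K.

T_ss ≈ 673 K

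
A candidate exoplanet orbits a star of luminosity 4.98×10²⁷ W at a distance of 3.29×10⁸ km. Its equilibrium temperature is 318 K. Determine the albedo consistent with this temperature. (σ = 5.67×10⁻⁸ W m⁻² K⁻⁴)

d = 3.29×10⁸ km = 3.29×10¹¹ m.
Flux: S = L/(4πd²) = 4.98×10²⁷/(4π×(3.29×10¹¹)²) = 3660 W m⁻².
From T_eq⁴ = S(1−A)/(4σ): 1−A = 4σT_eq⁴/S.
1−A = 4 × 5.67×10⁻⁸ × (318)⁴ / 3660 = 0.633.

A ≈ 0.37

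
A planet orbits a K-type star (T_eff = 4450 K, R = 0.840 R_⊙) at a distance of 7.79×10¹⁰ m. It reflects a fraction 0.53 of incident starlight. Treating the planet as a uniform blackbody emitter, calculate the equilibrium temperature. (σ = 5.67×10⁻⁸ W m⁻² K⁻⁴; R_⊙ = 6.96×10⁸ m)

T_eq ≈ 226 K

R_⋆ = 0.840 × 6.96×10⁸ = 5.85×10⁸ m.
L = 4πR_⋆²σT_⋆⁴ = 4π(5.85×10⁸)² × 5.67×10⁻⁸ × (4450)⁴ = 9.55×10²⁵ W.
S = L/(4πd²) = 1250 W m⁻².
Energy balance: absorbed = emitted ⇒ πR²·S(1−A) = 4πR²·σT_eq⁴, so T_eq⁴ = S(1−A)/(4σ).
T_eq = [1250 × 0.47 / (4 × 5.67×10⁻⁸)]^(1/4) = (2.60×10⁹)^(1/4) = 226 K.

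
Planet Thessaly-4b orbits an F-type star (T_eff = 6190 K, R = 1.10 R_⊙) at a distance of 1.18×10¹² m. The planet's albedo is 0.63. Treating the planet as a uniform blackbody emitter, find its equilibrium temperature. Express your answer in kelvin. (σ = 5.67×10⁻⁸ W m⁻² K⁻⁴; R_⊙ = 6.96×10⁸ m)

T_eq ≈ 87.0 K

R_⋆ = 1.10 × 6.96×10⁸ = 7.66×10⁸ m.
L = 4πR_⋆²σT_⋆⁴ = 4π(7.66×10⁸)² × 5.67×10⁻⁸ × (6190)⁴ = 6.13×10²⁶ W.
S = L/(4πd²) = 35.0 W m⁻².
Energy balance: absorbed = emitted ⇒ πR²·S(1−A) = 4πR²·σT_eq⁴, so T_eq⁴ = S(1−A)/(4σ).
T_eq = [35.0 × 0.37 / (4 × 5.67×10⁻⁸)]^(1/4) = (5.72×10⁷)^(1/4) = 87.0 K.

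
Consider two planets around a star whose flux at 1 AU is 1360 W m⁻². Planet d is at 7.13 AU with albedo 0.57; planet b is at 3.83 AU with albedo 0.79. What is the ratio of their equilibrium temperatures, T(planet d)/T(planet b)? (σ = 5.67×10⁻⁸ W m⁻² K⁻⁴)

T₁/T₂ ≈ 0.877

T_eq = [S₀(1−A)/(4σd²)]^(1/4), so T ∝ (1−A)^(1/4) / √d.
T₁ = [1360×0.43/(4×5.67×10⁻⁸×7.13²)]^(1/4) = 84.39 K.
T₂ = [1360×0.21/(4×5.67×10⁻⁸×3.83²)]^(1/4) = 96.26 K.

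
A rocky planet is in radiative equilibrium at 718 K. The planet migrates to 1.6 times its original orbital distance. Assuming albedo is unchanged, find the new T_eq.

T_eq ∝ L^(1/4) · d^(−1/2).
T′ = 718 / 1.6^(1/2) = 568 K.

T_eq ≈ 568 K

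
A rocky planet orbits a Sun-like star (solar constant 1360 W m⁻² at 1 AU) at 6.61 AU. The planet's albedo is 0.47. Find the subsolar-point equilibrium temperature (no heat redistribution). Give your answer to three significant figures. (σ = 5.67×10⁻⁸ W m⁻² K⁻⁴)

T_ss ≈ 131 K

Flux at 6.61 AU: S = 1360/6.61² = 31.1 W m⁻².
At the subsolar point the surface absorbs S(1−A) and emits σT⁴ per unit area — no factor of 4, since only the local patch is in balance.
T = [31.1 × 0.53 / 5.67×10⁻⁸]^(1/4) = (2.91×10⁸)^(1/4) = 131 K.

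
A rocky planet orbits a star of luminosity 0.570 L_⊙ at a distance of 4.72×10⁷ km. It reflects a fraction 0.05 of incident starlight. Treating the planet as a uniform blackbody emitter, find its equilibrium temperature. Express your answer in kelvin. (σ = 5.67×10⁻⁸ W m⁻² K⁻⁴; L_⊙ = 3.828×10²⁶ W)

d = 4.72×10⁷ km = 4.72×10¹⁰ m.
L = 0.570 × 3.828×10²⁶ = 2.18×10²⁶ W.
Flux: S = L/(4πd²) = 2.18×10²⁶/(4π×(4.72×10¹⁰)²) = 7790 W m⁻².
Energy balance: absorbed = emitted ⇒ πR²·S(1−A) = 4πR²·σT_eq⁴, so T_eq⁴ = S(1−A)/(4σ).
T_eq = [7790 × 0.95 / (4 × 5.67×10⁻⁸)]^(1/4) = (3.26×10¹⁰)^(1/4) = 425 K.

T_eq ≈ 425 K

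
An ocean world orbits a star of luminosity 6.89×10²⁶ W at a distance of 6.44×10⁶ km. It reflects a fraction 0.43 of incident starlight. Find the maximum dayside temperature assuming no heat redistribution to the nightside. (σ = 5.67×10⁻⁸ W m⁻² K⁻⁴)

d = 6.44×10⁶ km = 6.44×10⁹ m.
Flux: S = L/(4πd²) = 6.89×10²⁶/(4π×(6.44×10⁹)²) = 1.32×10⁶ W m⁻².
With no redistribution each surface element balances locally: S(1−A) = σT⁴.
T = [1.32×10⁶ × 0.57 / 5.67×10⁻⁸]^(1/4) = (1.33×10¹³)^(1/4) = 1910 K.

T_ss ≈ 1910 K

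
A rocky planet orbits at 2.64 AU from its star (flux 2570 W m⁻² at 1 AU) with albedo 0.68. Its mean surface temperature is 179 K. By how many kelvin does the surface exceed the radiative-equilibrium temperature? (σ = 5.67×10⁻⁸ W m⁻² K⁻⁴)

ΔT ≈ 28.0 K

S = 2570/2.64² = 368.7 W m⁻².
T_eq = [S(1−A)/(4σ)]^(1/4) = [368.7×0.32/(4×5.67×10⁻⁸)]^(1/4) = 151.0 K.
ΔT = T_surf − T_eq = 179 − 151.0.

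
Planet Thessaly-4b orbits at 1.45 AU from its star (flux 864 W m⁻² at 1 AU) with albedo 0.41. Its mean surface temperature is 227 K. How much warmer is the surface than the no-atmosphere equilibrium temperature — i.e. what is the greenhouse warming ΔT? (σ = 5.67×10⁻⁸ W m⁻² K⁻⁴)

ΔT ≈ 46.2 K

S = 864/1.45² = 410.9 W m⁻².
T_eq = [S(1−A)/(4σ)]^(1/4) = [410.9×0.59/(4×5.67×10⁻⁸)]^(1/4) = 180.8 K.
ΔT = T_surf − T_eq = 227 − 180.8.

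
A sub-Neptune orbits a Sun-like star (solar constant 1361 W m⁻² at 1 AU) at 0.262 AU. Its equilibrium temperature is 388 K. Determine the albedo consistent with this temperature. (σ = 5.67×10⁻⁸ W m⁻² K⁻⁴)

Flux at 0.262 AU: S = 1361/0.262² = 1.98×10⁴ W m⁻².
From T_eq⁴ = S(1−A)/(4σ): 1−A = 4σT_eq⁴/S.
1−A = 4 × 5.67×10⁻⁸ × (388)⁴ / 1.98×10⁴ = 0.259.

A ≈ 0.74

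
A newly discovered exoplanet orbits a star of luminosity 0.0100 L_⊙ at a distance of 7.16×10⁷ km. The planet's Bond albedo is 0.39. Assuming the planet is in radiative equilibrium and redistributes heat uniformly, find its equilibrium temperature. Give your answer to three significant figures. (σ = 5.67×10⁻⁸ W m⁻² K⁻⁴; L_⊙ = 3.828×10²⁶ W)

d = 7.16×10⁷ km = 7.16×10¹⁰ m.
L = 0.0100 × 3.828×10²⁶ = 3.83×10²⁴ W.
Flux: S = L/(4πd²) = 3.83×10²⁴/(4π×(7.16×10¹⁰)²) = 59.4 W m⁻².
Energy balance: absorbed = emitted ⇒ πR²·S(1−A) = 4πR²·σT_eq⁴, so T_eq⁴ = S(1−A)/(4σ).
T_eq = [59.4 × 0.61 / (4 × 5.67×10⁻⁸)]^(1/4) = (1.60×10⁸)^(1/4) = 112 K.

T_eq ≈ 112 K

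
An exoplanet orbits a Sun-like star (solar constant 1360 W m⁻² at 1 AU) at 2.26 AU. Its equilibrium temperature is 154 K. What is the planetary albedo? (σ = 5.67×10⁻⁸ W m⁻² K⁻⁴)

A ≈ 0.52

Flux at 2.26 AU: S = 1360/2.26² = 266 W m⁻².
From T_eq⁴ = S(1−A)/(4σ): 1−A = 4σT_eq⁴/S.
1−A = 4 × 5.67×10⁻⁸ × (154)⁴ / 266 = 0.479.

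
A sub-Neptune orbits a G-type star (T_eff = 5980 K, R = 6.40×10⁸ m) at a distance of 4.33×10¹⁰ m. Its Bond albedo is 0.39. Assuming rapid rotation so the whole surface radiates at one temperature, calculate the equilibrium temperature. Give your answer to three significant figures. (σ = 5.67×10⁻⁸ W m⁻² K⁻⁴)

L = 4πR_⋆²σT_⋆⁴ = 4π(6.40×10⁸)² × 5.67×10⁻⁸ × (5980)⁴ = 3.73×10²⁶ W.
S = L/(4πd²) = 1.58×10⁴ W m⁻².
Energy balance: absorbed = emitted ⇒ πR²·S(1−A) = 4πR²·σT_eq⁴, so T_eq⁴ = S(1−A)/(4σ).
T_eq = [1.58×10⁴ × 0.61 / (4 × 5.67×10⁻⁸)]^(1/4) = (4.26×10¹⁰)^(1/4) = 454 K.

T_eq ≈ 454 K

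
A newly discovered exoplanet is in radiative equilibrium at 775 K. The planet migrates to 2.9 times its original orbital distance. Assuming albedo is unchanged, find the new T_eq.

T_eq ∝ L^(1/4) · d^(−1/2).
T′ = 775 / 2.9^(1/2) = 455 K.

T_eq ≈ 455 K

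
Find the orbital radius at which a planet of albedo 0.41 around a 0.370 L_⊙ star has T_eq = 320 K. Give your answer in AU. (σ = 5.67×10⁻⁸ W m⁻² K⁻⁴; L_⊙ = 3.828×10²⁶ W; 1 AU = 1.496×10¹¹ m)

d ≈ 0.353 AU

L = 0.370 × 3.828×10²⁶ = 1.42×10²⁶ W.
From T_eq⁴ = L(1−A)/(16πσd²): d = √[L(1−A)/(16πσT_eq⁴)].
d = √[1.42×10²⁶ × 0.59 / (16π × 5.67×10⁻⁸ × (320)⁴)] = 5.29×10¹⁰ m = 0.353 AU.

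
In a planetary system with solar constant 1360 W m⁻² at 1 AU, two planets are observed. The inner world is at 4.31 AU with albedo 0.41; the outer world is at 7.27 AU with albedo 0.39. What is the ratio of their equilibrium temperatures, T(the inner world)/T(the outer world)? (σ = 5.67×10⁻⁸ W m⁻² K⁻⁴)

T_eq = [S₀(1−A)/(4σd²)]^(1/4), so T ∝ (1−A)^(1/4) / √d.
T₁ = [1360×0.59/(4×5.67×10⁻⁸×4.31²)]^(1/4) = 117.48 K.
T₂ = [1360×0.61/(4×5.67×10⁻⁸×7.27²)]^(1/4) = 91.21 K.

T₁/T₂ ≈ 1.288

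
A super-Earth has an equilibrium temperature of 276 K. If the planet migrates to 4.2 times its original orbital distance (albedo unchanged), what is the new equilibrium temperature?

T_eq ≈ 135 K

T_eq ∝ L^(1/4) · d^(−1/2).
T′ = 276 / 4.2^(1/2) = 135 K.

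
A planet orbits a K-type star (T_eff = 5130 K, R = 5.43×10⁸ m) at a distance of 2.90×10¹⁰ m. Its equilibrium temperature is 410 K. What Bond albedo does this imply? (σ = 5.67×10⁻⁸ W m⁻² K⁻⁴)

L = 4πR_⋆²σT_⋆⁴ = 4π(5.43×10⁸)² × 5.67×10⁻⁸ × (5130)⁴ = 1.45×10²⁶ W.
S = L/(4πd²) = 1.38×10⁴ W m⁻².
From T_eq⁴ = S(1−A)/(4σ): 1−A = 4σT_eq⁴/S.
1−A = 4 × 5.67×10⁻⁸ × (410)⁴ / 1.38×10⁴ = 0.466.

A ≈ 0.53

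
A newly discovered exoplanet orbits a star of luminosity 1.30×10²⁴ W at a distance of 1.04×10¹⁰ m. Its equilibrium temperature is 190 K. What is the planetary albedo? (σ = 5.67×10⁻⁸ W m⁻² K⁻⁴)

A ≈ 0.69

Flux: S = L/(4πd²) = 1.30×10²⁴/(4π×(1.04×10¹⁰)²) = 956 W m⁻².
From T_eq⁴ = S(1−A)/(4σ): 1−A = 4σT_eq⁴/S.
1−A = 4 × 5.67×10⁻⁸ × (190)⁴ / 956 = 0.309.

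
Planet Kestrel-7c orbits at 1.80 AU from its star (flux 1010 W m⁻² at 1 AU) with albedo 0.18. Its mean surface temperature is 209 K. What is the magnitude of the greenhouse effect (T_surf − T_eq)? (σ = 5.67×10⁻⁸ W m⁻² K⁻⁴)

S = 1010/1.80² = 311.7 W m⁻².
T_eq = [S(1−A)/(4σ)]^(1/4) = [311.7×0.82/(4×5.67×10⁻⁸)]^(1/4) = 183.2 K.
ΔT = T_surf − T_eq = 209 − 183.2.

ΔT ≈ 25.8 K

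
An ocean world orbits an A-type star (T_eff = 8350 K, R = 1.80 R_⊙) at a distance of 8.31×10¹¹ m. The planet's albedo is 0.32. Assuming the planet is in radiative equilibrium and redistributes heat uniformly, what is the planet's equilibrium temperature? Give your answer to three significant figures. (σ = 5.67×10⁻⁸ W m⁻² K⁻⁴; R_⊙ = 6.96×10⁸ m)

T_eq ≈ 208 K

R_⋆ = 1.80 × 6.96×10⁸ = 1.25×10⁹ m.
L = 4πR_⋆²σT_⋆⁴ = 4π(1.25×10⁹)² × 5.67×10⁻⁸ × (8350)⁴ = 5.44×10²⁷ W.
S = L/(4πd²) = 626 W m⁻².
Energy balance: absorbed = emitted ⇒ πR²·S(1−A) = 4πR²·σT_eq⁴, so T_eq⁴ = S(1−A)/(4σ).
T_eq = [626 × 0.68 / (4 × 5.67×10⁻⁸)]^(1/4) = (1.88×10⁹)^(1/4) = 208 K.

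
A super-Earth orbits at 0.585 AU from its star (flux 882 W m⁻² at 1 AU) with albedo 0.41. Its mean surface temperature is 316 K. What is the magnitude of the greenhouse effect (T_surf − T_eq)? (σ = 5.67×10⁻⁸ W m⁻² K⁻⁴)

ΔT ≈ 29.9 K

S = 882/0.585² = 2577 W m⁻².
T_eq = [S(1−A)/(4σ)]^(1/4) = [2577×0.59/(4×5.67×10⁻⁸)]^(1/4) = 286.1 K.
ΔT = T_surf − T_eq = 316 − 286.1.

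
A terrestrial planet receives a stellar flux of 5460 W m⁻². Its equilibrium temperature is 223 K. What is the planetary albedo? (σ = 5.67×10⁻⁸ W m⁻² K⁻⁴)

A ≈ 0.90

From T_eq⁴ = S(1−A)/(4σ): 1−A = 4σT_eq⁴/S.
1−A = 4 × 5.67×10⁻⁸ × (223)⁴ / 5460 = 0.103.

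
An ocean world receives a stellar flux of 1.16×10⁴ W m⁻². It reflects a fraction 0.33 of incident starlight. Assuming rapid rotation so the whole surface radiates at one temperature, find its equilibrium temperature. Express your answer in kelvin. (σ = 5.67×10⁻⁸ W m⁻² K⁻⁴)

Energy balance: absorbed = emitted ⇒ πR²·S(1−A) = 4πR²·σT_eq⁴, so T_eq⁴ = S(1−A)/(4σ).
T_eq = [1.16×10⁴ × 0.67 / (4 × 5.67×10⁻⁸)]^(1/4) = (3.43×10¹⁰)^(1/4) = 430 K.

T_eq ≈ 430 K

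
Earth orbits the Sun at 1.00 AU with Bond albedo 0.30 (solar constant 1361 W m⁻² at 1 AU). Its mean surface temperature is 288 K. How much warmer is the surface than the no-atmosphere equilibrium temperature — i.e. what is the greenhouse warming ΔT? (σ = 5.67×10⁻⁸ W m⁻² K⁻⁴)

ΔT ≈ 33.4 K

S = 1361/1.00² = 1361 W m⁻².
T_eq = [S(1−A)/(4σ)]^(1/4) = [1361×0.70/(4×5.67×10⁻⁸)]^(1/4) = 254.6 K.
ΔT = T_surf − T_eq = 288 − 254.6.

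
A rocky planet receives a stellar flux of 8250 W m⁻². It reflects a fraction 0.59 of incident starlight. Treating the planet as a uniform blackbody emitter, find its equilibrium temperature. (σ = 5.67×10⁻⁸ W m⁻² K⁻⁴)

T_eq ≈ 349 K

Energy balance: absorbed = emitted ⇒ πR²·S(1−A) = 4πR²·σT_eq⁴, so T_eq⁴ = S(1−A)/(4σ).
T_eq = [8250 × 0.41 / (4 × 5.67×10⁻⁸)]^(1/4) = (1.49×10¹⁰)^(1/4) = 349 K.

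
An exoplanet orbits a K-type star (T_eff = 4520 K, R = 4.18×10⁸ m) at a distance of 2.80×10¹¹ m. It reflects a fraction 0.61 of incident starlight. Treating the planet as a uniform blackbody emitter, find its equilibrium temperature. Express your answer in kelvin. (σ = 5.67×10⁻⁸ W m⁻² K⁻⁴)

L = 4πR_⋆²σT_⋆⁴ = 4π(4.18×10⁸)² × 5.67×10⁻⁸ × (4520)⁴ = 5.20×10²⁵ W.
S = L/(4πd²) = 52.7 W m⁻².
Energy balance: absorbed = emitted ⇒ πR²·S(1−A) = 4πR²·σT_eq⁴, so T_eq⁴ = S(1−A)/(4σ).
T_eq = [52.7 × 0.39 / (4 × 5.67×10⁻⁸)]^(1/4) = (9.07×10⁷)^(1/4) = 97.6 K.

T_eq ≈ 97.6 K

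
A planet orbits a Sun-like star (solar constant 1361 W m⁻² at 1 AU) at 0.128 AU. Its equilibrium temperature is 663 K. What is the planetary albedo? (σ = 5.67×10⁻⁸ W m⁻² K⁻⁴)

Flux at 0.128 AU: S = 1361/0.128² = 8.31×10⁴ W m⁻².
From T_eq⁴ = S(1−A)/(4σ): 1−A = 4σT_eq⁴/S.
1−A = 4 × 5.67×10⁻⁸ × (663)⁴ / 8.31×10⁴ = 0.528.

A ≈ 0.47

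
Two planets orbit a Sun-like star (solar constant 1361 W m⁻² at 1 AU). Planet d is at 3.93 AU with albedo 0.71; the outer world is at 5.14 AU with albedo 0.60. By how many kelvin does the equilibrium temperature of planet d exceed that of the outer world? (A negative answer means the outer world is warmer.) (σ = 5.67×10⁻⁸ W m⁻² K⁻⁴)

ΔT ≈ 5.4 K

T_eq = [S₀(1−A)/(4σd²)]^(1/4), so T ∝ (1−A)^(1/4) / √d.
T₁ = [1361×0.29/(4×5.67×10⁻⁸×3.93²)]^(1/4) = 103.03 K.
T₂ = [1361×0.40/(4×5.67×10⁻⁸×5.14²)]^(1/4) = 97.63 K.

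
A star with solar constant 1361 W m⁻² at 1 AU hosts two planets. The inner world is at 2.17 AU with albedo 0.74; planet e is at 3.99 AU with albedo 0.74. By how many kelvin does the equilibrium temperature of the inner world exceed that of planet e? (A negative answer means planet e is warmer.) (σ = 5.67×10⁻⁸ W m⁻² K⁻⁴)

ΔT ≈ 35.4 K

T_eq = [S₀(1−A)/(4σd²)]^(1/4), so T ∝ (1−A)^(1/4) / √d.
T₁ = [1361×0.26/(4×5.67×10⁻⁸×2.17²)]^(1/4) = 134.92 K.
T₂ = [1361×0.26/(4×5.67×10⁻⁸×3.99²)]^(1/4) = 99.50 K.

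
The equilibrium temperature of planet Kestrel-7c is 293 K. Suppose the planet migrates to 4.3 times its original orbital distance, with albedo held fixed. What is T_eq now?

T_eq ≈ 141 K

T_eq ∝ L^(1/4) · d^(−1/2).
T′ = 293 / 4.3^(1/2) = 141 K.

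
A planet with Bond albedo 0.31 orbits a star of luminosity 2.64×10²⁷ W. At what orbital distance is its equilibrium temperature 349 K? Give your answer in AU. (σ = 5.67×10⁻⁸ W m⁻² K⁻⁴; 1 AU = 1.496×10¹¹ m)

From T_eq⁴ = L(1−A)/(16πσd²): d = √[L(1−A)/(16πσT_eq⁴)].
d = √[2.64×10²⁷ × 0.69 / (16π × 5.67×10⁻⁸ × (349)⁴)] = 2.08×10¹¹ m = 1.39 AU.

d ≈ 1.39 AU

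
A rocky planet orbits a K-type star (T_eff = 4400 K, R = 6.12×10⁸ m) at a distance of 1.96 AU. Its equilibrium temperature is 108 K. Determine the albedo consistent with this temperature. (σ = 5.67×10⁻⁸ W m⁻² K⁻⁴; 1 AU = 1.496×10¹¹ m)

d = 1.96 AU = 2.93×10¹¹ m.
L = 4πR_⋆²σT_⋆⁴ = 4π(6.12×10⁸)² × 5.67×10⁻⁸ × (4400)⁴ = 1.00×10²⁶ W.
S = L/(4πd²) = 92.6 W m⁻².
From T_eq⁴ = S(1−A)/(4σ): 1−A = 4σT_eq⁴/S.
1−A = 4 × 5.67×10⁻⁸ × (108)⁴ / 92.6 = 0.333.

A ≈ 0.67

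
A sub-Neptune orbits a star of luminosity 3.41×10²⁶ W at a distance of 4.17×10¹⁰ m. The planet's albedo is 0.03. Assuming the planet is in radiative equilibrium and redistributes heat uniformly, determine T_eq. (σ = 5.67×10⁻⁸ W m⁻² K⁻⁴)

T_eq ≈ 508 K

Flux: S = L/(4πd²) = 3.41×10²⁶/(4π×(4.17×10¹⁰)²) = 1.56×10⁴ W m⁻².
Energy balance: absorbed = emitted ⇒ πR²·S(1−A) = 4πR²·σT_eq⁴, so T_eq⁴ = S(1−A)/(4σ).
T_eq = [1.56×10⁴ × 0.97 / (4 × 5.67×10⁻⁸)]^(1/4) = (6.67×10¹⁰)^(1/4) = 508 K.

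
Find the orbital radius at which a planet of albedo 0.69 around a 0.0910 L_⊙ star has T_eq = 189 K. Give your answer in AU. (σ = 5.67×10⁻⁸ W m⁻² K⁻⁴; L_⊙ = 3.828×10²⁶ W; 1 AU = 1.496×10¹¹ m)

d ≈ 0.364 AU

L = 0.0910 × 3.828×10²⁶ = 3.48×10²⁵ W.
From T_eq⁴ = L(1−A)/(16πσd²): d = √[L(1−A)/(16πσT_eq⁴)].
d = √[3.48×10²⁵ × 0.31 / (16π × 5.67×10⁻⁸ × (189)⁴)] = 5.45×10¹⁰ m = 0.364 AU.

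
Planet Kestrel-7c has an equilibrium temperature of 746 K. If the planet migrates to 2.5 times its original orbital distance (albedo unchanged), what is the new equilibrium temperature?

T_eq ≈ 472 K

T_eq ∝ L^(1/4) · d^(−1/2).
T′ = 746 / 2.5^(1/2) = 472 K.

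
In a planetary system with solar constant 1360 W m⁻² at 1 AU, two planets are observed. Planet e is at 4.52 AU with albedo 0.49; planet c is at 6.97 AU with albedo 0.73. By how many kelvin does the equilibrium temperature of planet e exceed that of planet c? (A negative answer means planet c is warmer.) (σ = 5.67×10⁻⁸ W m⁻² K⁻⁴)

T_eq = [S₀(1−A)/(4σd²)]^(1/4), so T ∝ (1−A)^(1/4) / √d.
T₁ = [1360×0.51/(4×5.67×10⁻⁸×4.52²)]^(1/4) = 110.61 K.
T₂ = [1360×0.27/(4×5.67×10⁻⁸×6.97²)]^(1/4) = 75.98 K.

ΔT ≈ 34.6 K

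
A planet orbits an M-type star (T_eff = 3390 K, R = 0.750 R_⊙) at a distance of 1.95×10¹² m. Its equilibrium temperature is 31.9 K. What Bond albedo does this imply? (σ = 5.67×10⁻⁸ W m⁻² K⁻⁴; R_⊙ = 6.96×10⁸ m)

A ≈ 0.56

R_⋆ = 0.750 × 6.96×10⁸ = 5.22×10⁸ m.
L = 4πR_⋆²σT_⋆⁴ = 4π(5.22×10⁸)² × 5.67×10⁻⁸ × (3390)⁴ = 2.56×10²⁵ W.
S = L/(4πd²) = 0.537 W m⁻².
From T_eq⁴ = S(1−A)/(4σ): 1−A = 4σT_eq⁴/S.
1−A = 4 × 5.67×10⁻⁸ × (31.9)⁴ / 0.537 = 0.438.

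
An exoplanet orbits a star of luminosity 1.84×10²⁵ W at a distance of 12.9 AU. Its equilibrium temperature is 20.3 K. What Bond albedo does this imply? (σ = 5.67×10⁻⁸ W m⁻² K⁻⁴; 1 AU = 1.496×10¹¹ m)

A ≈ 0.90

d = 12.9 AU = 1.93×10¹² m.
Flux: S = L/(4πd²) = 1.84×10²⁵/(4π×(1.93×10¹²)²) = 0.393 W m⁻².
From T_eq⁴ = S(1−A)/(4σ): 1−A = 4σT_eq⁴/S.
1−A = 4 × 5.67×10⁻⁸ × (20.3)⁴ / 0.393 = 0.098.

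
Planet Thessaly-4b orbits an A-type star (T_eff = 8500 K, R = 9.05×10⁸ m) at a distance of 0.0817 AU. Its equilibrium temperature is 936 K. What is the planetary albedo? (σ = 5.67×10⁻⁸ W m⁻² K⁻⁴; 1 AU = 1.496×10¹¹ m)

d = 0.0817 AU = 1.22×10¹⁰ m.
L = 4πR_⋆²σT_⋆⁴ = 4π(9.05×10⁸)² × 5.67×10⁻⁸ × (8500)⁴ = 3.05×10²⁷ W.
S = L/(4πd²) = 1.62×10⁶ W m⁻².
From T_eq⁴ = S(1−A)/(4σ): 1−A = 4σT_eq⁴/S.
1−A = 4 × 5.67×10⁻⁸ × (936)⁴ / 1.62×10⁶ = 0.107.

A ≈ 0.89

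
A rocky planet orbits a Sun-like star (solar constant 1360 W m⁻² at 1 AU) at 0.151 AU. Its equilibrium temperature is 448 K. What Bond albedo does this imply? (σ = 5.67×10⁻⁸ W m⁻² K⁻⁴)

Flux at 0.151 AU: S = 1360/0.151² = 5.96×10⁴ W m⁻².
From T_eq⁴ = S(1−A)/(4σ): 1−A = 4σT_eq⁴/S.
1−A = 4 × 5.67×10⁻⁸ × (448)⁴ / 5.96×10⁴ = 0.153.

A ≈ 0.85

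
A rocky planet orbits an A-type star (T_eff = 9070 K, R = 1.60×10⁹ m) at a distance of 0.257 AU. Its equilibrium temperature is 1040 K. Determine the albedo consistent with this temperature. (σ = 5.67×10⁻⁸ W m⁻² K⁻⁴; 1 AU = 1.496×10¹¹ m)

d = 0.257 AU = 3.84×10¹⁰ m.
L = 4πR_⋆²σT_⋆⁴ = 4π(1.60×10⁹)² × 5.67×10⁻⁸ × (9070)⁴ = 1.23×10²⁸ W.
S = L/(4πd²) = 6.65×10⁵ W m⁻².
From T_eq⁴ = S(1−A)/(4σ): 1−A = 4σT_eq⁴/S.
1−A = 4 × 5.67×10⁻⁸ × (1040)⁴ / 6.65×10⁵ = 0.399.

A ≈ 0.60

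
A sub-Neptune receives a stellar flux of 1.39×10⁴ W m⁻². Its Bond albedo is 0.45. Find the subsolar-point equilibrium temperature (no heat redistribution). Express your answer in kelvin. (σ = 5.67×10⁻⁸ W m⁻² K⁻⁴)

At the subsolar point the surface absorbs S(1−A) and emits σT⁴ per unit area — no factor of 4, since only the local patch is in balance.
T = [1.39×10⁴ × 0.55 / 5.67×10⁻⁸]^(1/4) = (1.35×10¹¹)^(1/4) = 606 K.

T_ss ≈ 606 K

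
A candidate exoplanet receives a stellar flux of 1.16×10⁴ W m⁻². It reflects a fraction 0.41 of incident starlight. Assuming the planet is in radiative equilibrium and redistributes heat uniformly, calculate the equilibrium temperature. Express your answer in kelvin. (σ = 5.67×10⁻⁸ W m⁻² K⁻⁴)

T_eq ≈ 417 K

Energy balance: absorbed = emitted ⇒ πR²·S(1−A) = 4πR²·σT_eq⁴, so T_eq⁴ = S(1−A)/(4σ).
T_eq = [1.16×10⁴ × 0.59 / (4 × 5.67×10⁻⁸)]^(1/4) = (3.02×10¹⁰)^(1/4) = 417 K.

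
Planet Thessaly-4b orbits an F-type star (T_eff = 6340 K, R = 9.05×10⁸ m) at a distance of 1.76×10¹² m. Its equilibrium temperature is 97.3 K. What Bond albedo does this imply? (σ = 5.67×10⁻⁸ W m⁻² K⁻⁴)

A ≈ 0.16

L = 4πR_⋆²σT_⋆⁴ = 4π(9.05×10⁸)² × 5.67×10⁻⁸ × (6340)⁴ = 9.43×10²⁶ W.
S = L/(4πd²) = 24.2 W m⁻².
From T_eq⁴ = S(1−A)/(4σ): 1−A = 4σT_eq⁴/S.
1−A = 4 × 5.67×10⁻⁸ × (97.3)⁴ / 24.2 = 0.839.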